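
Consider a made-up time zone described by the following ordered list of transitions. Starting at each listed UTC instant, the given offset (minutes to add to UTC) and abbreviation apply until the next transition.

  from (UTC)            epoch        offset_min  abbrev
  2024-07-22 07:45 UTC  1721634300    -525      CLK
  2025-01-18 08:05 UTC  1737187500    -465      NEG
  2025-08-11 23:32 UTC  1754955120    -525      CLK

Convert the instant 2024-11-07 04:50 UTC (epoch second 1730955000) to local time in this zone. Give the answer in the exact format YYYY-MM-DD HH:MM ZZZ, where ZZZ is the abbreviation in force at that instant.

2024-11-06 20:05 CLK

Query: 2024-11-07 04:50 UTC
Rule 1/3 (CLK, -08:45): 2024-07-22 07:45 UTC ≤ query < 2025-01-18 08:05 UTC
4·60 + 50 - 525 = -235 min
-235 = -1·1440 + 1205; 1205 = 20·60 + 5 → 20:05, 2024-11-07 - 1 day = 2024-11-06
→ 2024-11-06 20:05 CLK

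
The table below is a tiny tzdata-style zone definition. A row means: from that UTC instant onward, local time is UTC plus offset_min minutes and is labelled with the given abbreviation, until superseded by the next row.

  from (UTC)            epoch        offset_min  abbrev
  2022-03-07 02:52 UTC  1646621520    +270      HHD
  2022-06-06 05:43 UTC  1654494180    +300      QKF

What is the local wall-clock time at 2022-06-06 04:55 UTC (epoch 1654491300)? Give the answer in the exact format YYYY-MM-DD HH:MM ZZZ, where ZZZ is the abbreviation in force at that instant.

2022-06-06 09:25 HHD

Query: 2022-06-06 04:55 UTC
Rule 1/2 (HHD, +04:30): 2022-03-07 02:52 UTC ≤ query < 2022-06-06 05:43 UTC
4·60 + 55 + 270 = 565 min
565 = 0·1440 + 565; 565 = 9·60 + 25 → 09:25, same day
→ 2022-06-06 09:25 HHD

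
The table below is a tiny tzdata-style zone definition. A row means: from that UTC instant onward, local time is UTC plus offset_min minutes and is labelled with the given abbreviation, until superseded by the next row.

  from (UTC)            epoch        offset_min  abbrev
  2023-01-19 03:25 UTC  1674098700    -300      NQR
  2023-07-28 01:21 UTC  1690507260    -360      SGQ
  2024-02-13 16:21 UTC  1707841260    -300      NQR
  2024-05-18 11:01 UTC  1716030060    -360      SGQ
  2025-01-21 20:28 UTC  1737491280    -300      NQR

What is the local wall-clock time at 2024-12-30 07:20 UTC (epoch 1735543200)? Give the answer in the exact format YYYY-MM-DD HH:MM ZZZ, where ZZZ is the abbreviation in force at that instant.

2024-12-30 01:20 SGQ

Query: 2024-12-30 07:20 UTC
Rule 4/5 (SGQ, -06:00): 2024-05-18 11:01 UTC ≤ query < 2025-01-21 20:28 UTC
7·60 + 20 - 360 = 80 min
80 = 0·1440 + 80; 80 = 1·60 + 20 → 01:20, same day
→ 2024-12-30 01:20 SGQ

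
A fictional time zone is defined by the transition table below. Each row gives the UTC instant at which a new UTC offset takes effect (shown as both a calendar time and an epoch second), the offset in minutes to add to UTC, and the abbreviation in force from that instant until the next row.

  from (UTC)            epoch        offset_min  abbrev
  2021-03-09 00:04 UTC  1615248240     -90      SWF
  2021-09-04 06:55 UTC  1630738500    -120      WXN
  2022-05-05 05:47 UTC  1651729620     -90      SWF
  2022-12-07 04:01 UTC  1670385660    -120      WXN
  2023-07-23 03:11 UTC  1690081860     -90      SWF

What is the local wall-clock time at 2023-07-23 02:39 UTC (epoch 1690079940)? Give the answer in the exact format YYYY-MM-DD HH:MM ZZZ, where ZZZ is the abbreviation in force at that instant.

Query: 2023-07-23 02:39 UTC
Rule 4/5 (WXN, -02:00): 2022-12-07 04:01 UTC ≤ query < 2023-07-23 03:11 UTC
2·60 + 39 - 120 = 39 min
39 = 0·1440 + 39; 39 = 0·60 + 39 → 00:39, same day
→ 2023-07-23 00:39 WXN

2023-07-23 00:39 WXN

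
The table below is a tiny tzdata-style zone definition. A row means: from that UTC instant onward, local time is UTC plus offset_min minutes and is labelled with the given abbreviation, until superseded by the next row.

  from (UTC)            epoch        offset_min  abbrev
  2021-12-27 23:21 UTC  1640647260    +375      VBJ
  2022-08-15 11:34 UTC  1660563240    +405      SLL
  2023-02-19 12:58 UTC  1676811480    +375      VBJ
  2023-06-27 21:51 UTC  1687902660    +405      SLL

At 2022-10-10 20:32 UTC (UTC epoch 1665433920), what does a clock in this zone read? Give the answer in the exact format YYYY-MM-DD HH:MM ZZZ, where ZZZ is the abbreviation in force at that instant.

2022-10-11 03:17 SLL

Query: 2022-10-10 20:32 UTC
Rule 2/4 (SLL, +06:45): 2022-08-15 11:34 UTC ≤ query < 2023-02-19 12:58 UTC
20·60 + 32 + 405 = 1637 min
1637 = 1·1440 + 197; 197 = 3·60 + 17 → 03:17, 2022-10-10 + 1 day = 2022-10-11
→ 2022-10-11 03:17 SLL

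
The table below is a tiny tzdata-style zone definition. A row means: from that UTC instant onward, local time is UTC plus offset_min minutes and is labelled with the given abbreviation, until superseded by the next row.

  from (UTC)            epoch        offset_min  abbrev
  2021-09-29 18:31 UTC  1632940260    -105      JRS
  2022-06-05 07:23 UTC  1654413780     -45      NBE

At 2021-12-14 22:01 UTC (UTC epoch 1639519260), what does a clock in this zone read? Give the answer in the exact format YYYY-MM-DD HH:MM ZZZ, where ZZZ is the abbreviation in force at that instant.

Query: 2021-12-14 22:01 UTC
Rule 1/2 (JRS, -01:45): 2021-09-29 18:31 UTC ≤ query < 2022-06-05 07:23 UTC
22·60 + 1 - 105 = 1216 min
1216 = 0·1440 + 1216; 1216 = 20·60 + 16 → 20:16, same day
→ 2021-12-14 20:16 JRS

2021-12-14 20:16 JRS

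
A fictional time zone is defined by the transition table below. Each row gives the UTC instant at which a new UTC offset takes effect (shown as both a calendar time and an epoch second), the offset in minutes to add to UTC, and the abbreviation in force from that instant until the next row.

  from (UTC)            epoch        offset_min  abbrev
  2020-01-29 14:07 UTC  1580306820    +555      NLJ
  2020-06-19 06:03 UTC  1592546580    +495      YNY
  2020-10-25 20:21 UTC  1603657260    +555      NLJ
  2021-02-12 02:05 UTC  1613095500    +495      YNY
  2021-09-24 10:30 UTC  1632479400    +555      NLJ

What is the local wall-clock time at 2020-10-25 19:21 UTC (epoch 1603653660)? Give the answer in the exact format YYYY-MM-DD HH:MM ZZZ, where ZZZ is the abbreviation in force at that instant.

2020-10-26 03:36 YNY

Query: 2020-10-25 19:21 UTC
Rule 2/5 (YNY, +08:15): 2020-06-19 06:03 UTC ≤ query < 2020-10-25 20:21 UTC
19·60 + 21 + 495 = 1656 min
1656 = 1·1440 + 216; 216 = 3·60 + 36 → 03:36, 2020-10-25 + 1 day = 2020-10-26
→ 2020-10-26 03:36 YNY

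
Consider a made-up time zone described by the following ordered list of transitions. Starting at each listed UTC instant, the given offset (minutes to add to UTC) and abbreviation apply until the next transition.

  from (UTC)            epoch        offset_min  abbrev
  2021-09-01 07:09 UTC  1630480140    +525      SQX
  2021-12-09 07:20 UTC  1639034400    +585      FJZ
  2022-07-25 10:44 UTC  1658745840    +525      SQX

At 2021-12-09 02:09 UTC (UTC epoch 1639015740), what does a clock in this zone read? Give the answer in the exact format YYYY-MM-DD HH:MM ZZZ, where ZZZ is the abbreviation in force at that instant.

Query: 2021-12-09 02:09 UTC
Rule 1/3 (SQX, +08:45): 2021-09-01 07:09 UTC ≤ query < 2021-12-09 07:20 UTC
2·60 + 9 + 525 = 654 min
654 = 0·1440 + 654; 654 = 10·60 + 54 → 10:54, same day
→ 2021-12-09 10:54 SQX

2021-12-09 10:54 SQX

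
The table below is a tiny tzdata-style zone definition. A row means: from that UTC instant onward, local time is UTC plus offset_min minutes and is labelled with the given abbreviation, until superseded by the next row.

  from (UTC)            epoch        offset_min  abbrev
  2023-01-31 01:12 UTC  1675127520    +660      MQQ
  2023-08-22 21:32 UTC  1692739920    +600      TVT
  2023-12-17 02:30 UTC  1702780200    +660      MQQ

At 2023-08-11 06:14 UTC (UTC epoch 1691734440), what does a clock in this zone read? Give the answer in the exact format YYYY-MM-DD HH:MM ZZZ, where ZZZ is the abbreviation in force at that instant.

Query: 2023-08-11 06:14 UTC
Rule 1/3 (MQQ, +11:00): 2023-01-31 01:12 UTC ≤ query < 2023-08-22 21:32 UTC
6·60 + 14 + 660 = 1034 min
1034 = 0·1440 + 1034; 1034 = 17·60 + 14 → 17:14, same day
→ 2023-08-11 17:14 MQQ

2023-08-11 17:14 MQQ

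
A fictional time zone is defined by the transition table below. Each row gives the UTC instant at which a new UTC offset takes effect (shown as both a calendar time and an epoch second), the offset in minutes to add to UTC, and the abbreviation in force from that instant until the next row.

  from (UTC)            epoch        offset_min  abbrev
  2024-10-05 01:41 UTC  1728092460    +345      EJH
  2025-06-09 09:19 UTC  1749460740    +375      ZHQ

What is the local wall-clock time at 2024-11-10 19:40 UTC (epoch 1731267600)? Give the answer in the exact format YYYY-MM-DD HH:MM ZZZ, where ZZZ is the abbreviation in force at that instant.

2024-11-11 01:25 EJH

Query: 2024-11-10 19:40 UTC
Rule 1/2 (EJH, +05:45): 2024-10-05 01:41 UTC ≤ query < 2025-06-09 09:19 UTC
19·60 + 40 + 345 = 1525 min
1525 = 1·1440 + 85; 85 = 1·60 + 25 → 01:25, 2024-11-10 + 1 day = 2024-11-11
→ 2024-11-11 01:25 EJH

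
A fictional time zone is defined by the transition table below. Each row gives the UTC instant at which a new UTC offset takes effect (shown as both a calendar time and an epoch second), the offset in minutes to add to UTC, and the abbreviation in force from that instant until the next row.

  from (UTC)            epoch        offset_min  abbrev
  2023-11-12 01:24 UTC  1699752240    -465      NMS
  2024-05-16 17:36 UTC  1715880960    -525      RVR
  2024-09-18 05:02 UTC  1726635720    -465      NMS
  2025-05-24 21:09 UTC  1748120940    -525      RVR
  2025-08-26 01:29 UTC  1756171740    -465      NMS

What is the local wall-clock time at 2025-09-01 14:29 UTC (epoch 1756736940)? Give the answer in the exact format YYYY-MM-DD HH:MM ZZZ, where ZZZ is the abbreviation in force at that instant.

Query: 2025-09-01 14:29 UTC
Rule 5/5 (NMS, -07:45): 2025-08-26 01:29 UTC ≤ query < +∞
14·60 + 29 - 465 = 404 min
404 = 0·1440 + 404; 404 = 6·60 + 44 → 06:44, same day
→ 2025-09-01 06:44 NMS

2025-09-01 06:44 NMS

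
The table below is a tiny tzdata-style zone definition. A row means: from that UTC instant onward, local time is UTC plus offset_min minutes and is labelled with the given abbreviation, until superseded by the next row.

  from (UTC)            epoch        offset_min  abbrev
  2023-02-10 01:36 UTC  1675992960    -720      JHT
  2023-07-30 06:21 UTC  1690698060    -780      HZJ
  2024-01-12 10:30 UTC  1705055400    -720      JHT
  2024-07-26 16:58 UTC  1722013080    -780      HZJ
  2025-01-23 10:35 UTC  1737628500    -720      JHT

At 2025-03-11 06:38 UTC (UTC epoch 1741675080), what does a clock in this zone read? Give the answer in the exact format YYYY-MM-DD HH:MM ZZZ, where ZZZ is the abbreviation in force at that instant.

Query: 2025-03-11 06:38 UTC
Rule 5/5 (JHT, -12:00): 2025-01-23 10:35 UTC ≤ query < +∞
6·60 + 38 - 720 = -322 min
-322 = -1·1440 + 1118; 1118 = 18·60 + 38 → 18:38, 2025-03-11 - 1 day = 2025-03-10
→ 2025-03-10 18:38 JHT

2025-03-10 18:38 JHT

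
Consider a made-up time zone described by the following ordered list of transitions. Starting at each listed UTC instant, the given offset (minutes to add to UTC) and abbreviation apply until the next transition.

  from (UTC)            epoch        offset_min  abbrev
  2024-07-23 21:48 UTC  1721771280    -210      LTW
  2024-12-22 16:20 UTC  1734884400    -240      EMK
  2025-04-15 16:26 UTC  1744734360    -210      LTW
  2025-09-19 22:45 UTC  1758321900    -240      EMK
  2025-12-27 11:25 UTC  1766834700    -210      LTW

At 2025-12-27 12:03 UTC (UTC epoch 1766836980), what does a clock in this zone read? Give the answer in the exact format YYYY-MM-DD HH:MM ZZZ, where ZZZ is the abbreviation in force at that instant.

Query: 2025-12-27 12:03 UTC
Rule 5/5 (LTW, -03:30): 2025-12-27 11:25 UTC ≤ query < +∞
12·60 + 3 - 210 = 513 min
513 = 0·1440 + 513; 513 = 8·60 + 33 → 08:33, same day
→ 2025-12-27 08:33 LTW

2025-12-27 08:33 LTW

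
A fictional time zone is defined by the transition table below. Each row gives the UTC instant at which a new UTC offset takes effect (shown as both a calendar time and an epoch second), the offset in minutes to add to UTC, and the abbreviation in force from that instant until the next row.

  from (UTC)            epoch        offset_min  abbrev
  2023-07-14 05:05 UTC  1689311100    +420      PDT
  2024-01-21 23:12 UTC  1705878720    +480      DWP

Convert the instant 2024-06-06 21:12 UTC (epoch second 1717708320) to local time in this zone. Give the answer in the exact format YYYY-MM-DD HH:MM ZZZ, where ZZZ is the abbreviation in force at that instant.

2024-06-07 05:12 DWP

Query: 2024-06-06 21:12 UTC
Rule 2/2 (DWP, +08:00): 2024-01-21 23:12 UTC ≤ query < +∞
21·60 + 12 + 480 = 1752 min
1752 = 1·1440 + 312; 312 = 5·60 + 12 → 05:12, 2024-06-06 + 1 day = 2024-06-07
→ 2024-06-07 05:12 DWP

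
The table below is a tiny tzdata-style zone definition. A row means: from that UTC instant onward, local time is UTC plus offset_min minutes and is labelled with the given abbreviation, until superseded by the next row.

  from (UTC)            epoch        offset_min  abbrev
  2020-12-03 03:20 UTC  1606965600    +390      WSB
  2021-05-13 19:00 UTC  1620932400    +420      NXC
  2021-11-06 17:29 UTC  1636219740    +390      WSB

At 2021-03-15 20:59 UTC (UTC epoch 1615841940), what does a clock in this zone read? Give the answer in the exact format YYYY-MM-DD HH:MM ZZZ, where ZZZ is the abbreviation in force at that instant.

Query: 2021-03-15 20:59 UTC
Rule 1/3 (WSB, +06:30): 2020-12-03 03:20 UTC ≤ query < 2021-05-13 19:00 UTC
20·60 + 59 + 390 = 1649 min
1649 = 1·1440 + 209; 209 = 3·60 + 29 → 03:29, 2021-03-15 + 1 day = 2021-03-16
→ 2021-03-16 03:29 WSB

2021-03-16 03:29 WSB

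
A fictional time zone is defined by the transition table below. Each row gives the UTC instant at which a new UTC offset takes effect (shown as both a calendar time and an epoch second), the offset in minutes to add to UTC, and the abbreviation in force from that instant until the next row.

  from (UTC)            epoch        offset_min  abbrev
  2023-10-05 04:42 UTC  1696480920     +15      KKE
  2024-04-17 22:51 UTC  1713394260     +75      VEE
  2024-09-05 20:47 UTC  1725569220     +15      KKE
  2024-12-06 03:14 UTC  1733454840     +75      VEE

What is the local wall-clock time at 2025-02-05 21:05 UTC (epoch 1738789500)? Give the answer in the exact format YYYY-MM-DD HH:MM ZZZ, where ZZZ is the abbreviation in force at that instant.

2025-02-05 22:20 VEE

Query: 2025-02-05 21:05 UTC
Rule 4/4 (VEE, +01:15): 2024-12-06 03:14 UTC ≤ query < +∞
21·60 + 5 + 75 = 1340 min
1340 = 0·1440 + 1340; 1340 = 22·60 + 20 → 22:20, same day
→ 2025-02-05 22:20 VEE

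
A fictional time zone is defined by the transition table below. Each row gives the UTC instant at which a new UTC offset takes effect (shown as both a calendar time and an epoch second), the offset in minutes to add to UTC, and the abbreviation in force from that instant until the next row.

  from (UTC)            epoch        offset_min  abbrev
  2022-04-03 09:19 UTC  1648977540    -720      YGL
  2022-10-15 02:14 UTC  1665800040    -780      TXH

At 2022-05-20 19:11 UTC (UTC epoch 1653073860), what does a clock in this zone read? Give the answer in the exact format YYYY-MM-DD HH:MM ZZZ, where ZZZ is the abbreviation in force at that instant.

Query: 2022-05-20 19:11 UTC
Rule 1/2 (YGL, -12:00): 2022-04-03 09:19 UTC ≤ query < 2022-10-15 02:14 UTC
19·60 + 11 - 720 = 431 min
431 = 0·1440 + 431; 431 = 7·60 + 11 → 07:11, same day
→ 2022-05-20 07:11 YGL

2022-05-20 07:11 YGL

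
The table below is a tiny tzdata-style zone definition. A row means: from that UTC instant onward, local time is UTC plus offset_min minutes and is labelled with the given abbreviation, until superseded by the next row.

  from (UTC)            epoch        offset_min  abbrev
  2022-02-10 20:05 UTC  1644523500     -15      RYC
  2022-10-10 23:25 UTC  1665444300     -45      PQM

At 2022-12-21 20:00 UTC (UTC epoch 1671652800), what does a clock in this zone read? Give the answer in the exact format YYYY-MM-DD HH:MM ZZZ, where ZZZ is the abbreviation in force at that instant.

2022-12-21 19:15 PQM

Query: 2022-12-21 20:00 UTC
Rule 2/2 (PQM, -00:45): 2022-10-10 23:25 UTC ≤ query < +∞
20·60 + 0 - 45 = 1155 min
1155 = 0·1440 + 1155; 1155 = 19·60 + 15 → 19:15, same day
→ 2022-12-21 19:15 PQM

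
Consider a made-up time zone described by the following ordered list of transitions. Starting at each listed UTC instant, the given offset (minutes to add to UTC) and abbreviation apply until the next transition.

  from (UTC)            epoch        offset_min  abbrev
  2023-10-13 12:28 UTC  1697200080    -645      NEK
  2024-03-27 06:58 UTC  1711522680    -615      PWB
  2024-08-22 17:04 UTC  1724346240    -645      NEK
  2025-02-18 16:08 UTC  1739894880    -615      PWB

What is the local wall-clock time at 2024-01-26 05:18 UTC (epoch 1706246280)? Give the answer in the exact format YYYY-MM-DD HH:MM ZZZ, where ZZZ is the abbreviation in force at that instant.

2024-01-25 18:33 NEK

Query: 2024-01-26 05:18 UTC
Rule 1/4 (NEK, -10:45): 2023-10-13 12:28 UTC ≤ query < 2024-03-27 06:58 UTC
5·60 + 18 - 645 = -327 min
-327 = -1·1440 + 1113; 1113 = 18·60 + 33 → 18:33, 2024-01-26 - 1 day = 2024-01-25
→ 2024-01-25 18:33 NEK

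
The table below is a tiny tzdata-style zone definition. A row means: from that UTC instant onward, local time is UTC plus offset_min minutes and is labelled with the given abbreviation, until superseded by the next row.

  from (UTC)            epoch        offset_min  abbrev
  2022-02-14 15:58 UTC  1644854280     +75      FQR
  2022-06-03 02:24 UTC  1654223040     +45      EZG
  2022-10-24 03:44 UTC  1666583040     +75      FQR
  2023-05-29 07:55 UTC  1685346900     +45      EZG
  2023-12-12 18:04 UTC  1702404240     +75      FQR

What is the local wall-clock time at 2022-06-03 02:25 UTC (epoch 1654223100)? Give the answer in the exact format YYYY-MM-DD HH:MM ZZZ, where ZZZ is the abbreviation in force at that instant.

Query: 2022-06-03 02:25 UTC
Rule 2/5 (EZG, +00:45): 2022-06-03 02:24 UTC ≤ query < 2022-10-24 03:44 UTC
2·60 + 25 + 45 = 190 min
190 = 0·1440 + 190; 190 = 3·60 + 10 → 03:10, same day
→ 2022-06-03 03:10 EZG

2022-06-03 03:10 EZG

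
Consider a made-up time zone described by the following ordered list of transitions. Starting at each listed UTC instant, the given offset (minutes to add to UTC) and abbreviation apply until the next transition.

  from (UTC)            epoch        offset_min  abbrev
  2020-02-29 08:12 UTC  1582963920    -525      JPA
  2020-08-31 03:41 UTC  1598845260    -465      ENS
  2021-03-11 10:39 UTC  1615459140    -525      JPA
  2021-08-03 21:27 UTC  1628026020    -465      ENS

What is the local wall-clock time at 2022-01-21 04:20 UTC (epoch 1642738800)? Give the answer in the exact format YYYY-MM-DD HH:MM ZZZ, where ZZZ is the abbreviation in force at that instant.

Query: 2022-01-21 04:20 UTC
Rule 4/4 (ENS, -07:45): 2021-08-03 21:27 UTC ≤ query < +∞
4·60 + 20 - 465 = -205 min
-205 = -1·1440 + 1235; 1235 = 20·60 + 35 → 20:35, 2022-01-21 - 1 day = 2022-01-20
→ 2022-01-20 20:35 ENS

2022-01-20 20:35 ENS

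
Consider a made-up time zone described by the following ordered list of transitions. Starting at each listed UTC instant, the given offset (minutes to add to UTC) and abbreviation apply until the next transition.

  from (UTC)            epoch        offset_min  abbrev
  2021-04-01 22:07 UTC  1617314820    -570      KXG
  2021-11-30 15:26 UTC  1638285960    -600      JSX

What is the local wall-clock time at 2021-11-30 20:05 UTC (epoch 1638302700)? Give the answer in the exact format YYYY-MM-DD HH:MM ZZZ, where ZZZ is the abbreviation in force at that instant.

Query: 2021-11-30 20:05 UTC
Rule 2/2 (JSX, -10:00): 2021-11-30 15:26 UTC ≤ query < +∞
20·60 + 5 - 600 = 605 min
605 = 0·1440 + 605; 605 = 10·60 + 5 → 10:05, same day
→ 2021-11-30 10:05 JSX

2021-11-30 10:05 JSX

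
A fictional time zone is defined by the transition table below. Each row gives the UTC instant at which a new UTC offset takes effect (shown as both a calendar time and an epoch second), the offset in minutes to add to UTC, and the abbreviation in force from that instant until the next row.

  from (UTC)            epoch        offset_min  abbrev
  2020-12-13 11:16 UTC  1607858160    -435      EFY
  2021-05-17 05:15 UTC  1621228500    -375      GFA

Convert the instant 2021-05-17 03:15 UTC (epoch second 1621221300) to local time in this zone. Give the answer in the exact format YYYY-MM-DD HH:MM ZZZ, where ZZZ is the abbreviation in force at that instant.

Query: 2021-05-17 03:15 UTC
Rule 1/2 (EFY, -07:15): 2020-12-13 11:16 UTC ≤ query < 2021-05-17 05:15 UTC
3·60 + 15 - 435 = -240 min
-240 = -1·1440 + 1200; 1200 = 20·60 + 0 → 20:00, 2021-05-17 - 1 day = 2021-05-16
→ 2021-05-16 20:00 EFY

2021-05-16 20:00 EFY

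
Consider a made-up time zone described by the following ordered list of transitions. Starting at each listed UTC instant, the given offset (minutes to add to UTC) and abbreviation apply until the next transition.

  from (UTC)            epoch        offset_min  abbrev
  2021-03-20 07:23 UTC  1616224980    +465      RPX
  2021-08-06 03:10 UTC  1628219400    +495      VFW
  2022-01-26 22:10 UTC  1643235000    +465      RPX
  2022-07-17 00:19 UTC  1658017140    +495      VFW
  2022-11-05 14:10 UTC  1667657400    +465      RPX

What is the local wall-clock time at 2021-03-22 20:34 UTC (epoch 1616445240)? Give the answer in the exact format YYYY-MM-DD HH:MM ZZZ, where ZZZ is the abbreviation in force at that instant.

2021-03-23 04:19 RPX

Query: 2021-03-22 20:34 UTC
Rule 1/5 (RPX, +07:45): 2021-03-20 07:23 UTC ≤ query < 2021-08-06 03:10 UTC
20·60 + 34 + 465 = 1699 min
1699 = 1·1440 + 259; 259 = 4·60 + 19 → 04:19, 2021-03-22 + 1 day = 2021-03-23
→ 2021-03-23 04:19 RPX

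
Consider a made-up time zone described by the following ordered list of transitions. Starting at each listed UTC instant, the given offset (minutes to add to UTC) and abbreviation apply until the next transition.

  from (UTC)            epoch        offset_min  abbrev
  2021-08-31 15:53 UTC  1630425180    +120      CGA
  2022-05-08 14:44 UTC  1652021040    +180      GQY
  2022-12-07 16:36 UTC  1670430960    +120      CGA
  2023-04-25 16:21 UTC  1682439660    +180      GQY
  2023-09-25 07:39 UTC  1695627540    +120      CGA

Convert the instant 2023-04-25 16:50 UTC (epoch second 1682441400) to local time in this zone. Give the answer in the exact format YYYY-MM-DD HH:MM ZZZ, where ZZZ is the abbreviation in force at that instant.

2023-04-25 19:50 GQY

Query: 2023-04-25 16:50 UTC
Rule 4/5 (GQY, +03:00): 2023-04-25 16:21 UTC ≤ query < 2023-09-25 07:39 UTC
16·60 + 50 + 180 = 1190 min
1190 = 0·1440 + 1190; 1190 = 19·60 + 50 → 19:50, same day
→ 2023-04-25 19:50 GQY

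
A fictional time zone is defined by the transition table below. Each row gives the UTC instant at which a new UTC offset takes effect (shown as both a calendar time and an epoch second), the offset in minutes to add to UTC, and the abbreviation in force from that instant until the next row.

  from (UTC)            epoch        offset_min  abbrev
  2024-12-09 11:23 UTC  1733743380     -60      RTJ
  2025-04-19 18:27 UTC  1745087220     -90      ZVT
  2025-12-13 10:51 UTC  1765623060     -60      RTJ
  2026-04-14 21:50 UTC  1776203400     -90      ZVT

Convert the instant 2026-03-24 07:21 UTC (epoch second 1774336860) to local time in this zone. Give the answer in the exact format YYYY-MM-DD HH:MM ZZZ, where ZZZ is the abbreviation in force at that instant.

2026-03-24 06:21 RTJ

Query: 2026-03-24 07:21 UTC
Rule 3/4 (RTJ, -01:00): 2025-12-13 10:51 UTC ≤ query < 2026-04-14 21:50 UTC
7·60 + 21 - 60 = 381 min
381 = 0·1440 + 381; 381 = 6·60 + 21 → 06:21, same day
→ 2026-03-24 06:21 RTJ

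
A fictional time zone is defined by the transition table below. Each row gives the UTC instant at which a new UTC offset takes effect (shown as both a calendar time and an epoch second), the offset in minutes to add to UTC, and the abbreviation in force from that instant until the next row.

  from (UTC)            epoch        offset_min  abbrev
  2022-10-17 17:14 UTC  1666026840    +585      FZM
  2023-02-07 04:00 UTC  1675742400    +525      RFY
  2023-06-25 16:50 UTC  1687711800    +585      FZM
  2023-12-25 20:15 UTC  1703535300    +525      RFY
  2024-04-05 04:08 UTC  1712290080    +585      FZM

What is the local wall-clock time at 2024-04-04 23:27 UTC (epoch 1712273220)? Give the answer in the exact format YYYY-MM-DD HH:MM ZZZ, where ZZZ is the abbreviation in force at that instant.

Query: 2024-04-04 23:27 UTC
Rule 4/5 (RFY, +08:45): 2023-12-25 20:15 UTC ≤ query < 2024-04-05 04:08 UTC
23·60 + 27 + 525 = 1932 min
1932 = 1·1440 + 492; 492 = 8·60 + 12 → 08:12, 2024-04-04 + 1 day = 2024-04-05
→ 2024-04-05 08:12 RFY

2024-04-05 08:12 RFY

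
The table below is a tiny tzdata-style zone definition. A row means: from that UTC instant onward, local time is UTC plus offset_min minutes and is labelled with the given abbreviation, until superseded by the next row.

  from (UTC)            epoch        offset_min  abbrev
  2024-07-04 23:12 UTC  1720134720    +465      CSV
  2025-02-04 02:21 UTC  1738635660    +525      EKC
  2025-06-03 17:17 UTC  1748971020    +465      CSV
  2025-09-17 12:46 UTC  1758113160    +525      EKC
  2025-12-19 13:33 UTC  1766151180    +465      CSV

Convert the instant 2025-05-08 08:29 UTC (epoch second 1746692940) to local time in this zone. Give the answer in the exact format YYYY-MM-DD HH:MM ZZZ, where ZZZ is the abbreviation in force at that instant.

2025-05-08 17:14 EKC

Query: 2025-05-08 08:29 UTC
Rule 2/5 (EKC, +08:45): 2025-02-04 02:21 UTC ≤ query < 2025-06-03 17:17 UTC
8·60 + 29 + 525 = 1034 min
1034 = 0·1440 + 1034; 1034 = 17·60 + 14 → 17:14, same day
→ 2025-05-08 17:14 EKC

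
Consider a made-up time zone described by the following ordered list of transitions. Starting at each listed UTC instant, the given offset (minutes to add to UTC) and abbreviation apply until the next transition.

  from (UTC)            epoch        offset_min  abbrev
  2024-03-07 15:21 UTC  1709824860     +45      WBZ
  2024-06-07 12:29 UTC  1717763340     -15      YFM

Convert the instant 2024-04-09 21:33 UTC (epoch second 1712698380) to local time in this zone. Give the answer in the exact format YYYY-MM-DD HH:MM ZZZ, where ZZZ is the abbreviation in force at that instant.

2024-04-09 22:18 WBZ

Query: 2024-04-09 21:33 UTC
Rule 1/2 (WBZ, +00:45): 2024-03-07 15:21 UTC ≤ query < 2024-06-07 12:29 UTC
21·60 + 33 + 45 = 1338 min
1338 = 0·1440 + 1338; 1338 = 22·60 + 18 → 22:18, same day
→ 2024-04-09 22:18 WBZ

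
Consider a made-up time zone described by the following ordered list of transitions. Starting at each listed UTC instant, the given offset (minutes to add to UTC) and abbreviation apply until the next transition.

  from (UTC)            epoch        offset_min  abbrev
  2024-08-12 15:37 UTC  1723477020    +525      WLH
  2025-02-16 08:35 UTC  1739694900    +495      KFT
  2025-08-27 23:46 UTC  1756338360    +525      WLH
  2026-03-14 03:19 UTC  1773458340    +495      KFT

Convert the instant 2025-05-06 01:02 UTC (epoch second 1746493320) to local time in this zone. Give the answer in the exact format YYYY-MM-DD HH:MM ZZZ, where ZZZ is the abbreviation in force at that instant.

Query: 2025-05-06 01:02 UTC
Rule 2/4 (KFT, +08:15): 2025-02-16 08:35 UTC ≤ query < 2025-08-27 23:46 UTC
1·60 + 2 + 495 = 557 min
557 = 0·1440 + 557; 557 = 9·60 + 17 → 09:17, same day
→ 2025-05-06 09:17 KFT

2025-05-06 09:17 KFT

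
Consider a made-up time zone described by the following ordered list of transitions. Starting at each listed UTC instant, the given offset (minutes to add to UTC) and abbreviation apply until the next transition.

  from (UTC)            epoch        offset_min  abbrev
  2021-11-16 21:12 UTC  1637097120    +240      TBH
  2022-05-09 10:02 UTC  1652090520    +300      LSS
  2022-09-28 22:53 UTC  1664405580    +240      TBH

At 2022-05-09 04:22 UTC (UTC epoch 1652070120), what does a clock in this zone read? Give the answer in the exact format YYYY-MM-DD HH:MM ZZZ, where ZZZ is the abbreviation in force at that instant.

2022-05-09 08:22 TBH

Query: 2022-05-09 04:22 UTC
Rule 1/3 (TBH, +04:00): 2021-11-16 21:12 UTC ≤ query < 2022-05-09 10:02 UTC
4·60 + 22 + 240 = 502 min
502 = 0·1440 + 502; 502 = 8·60 + 22 → 08:22, same day
→ 2022-05-09 08:22 TBH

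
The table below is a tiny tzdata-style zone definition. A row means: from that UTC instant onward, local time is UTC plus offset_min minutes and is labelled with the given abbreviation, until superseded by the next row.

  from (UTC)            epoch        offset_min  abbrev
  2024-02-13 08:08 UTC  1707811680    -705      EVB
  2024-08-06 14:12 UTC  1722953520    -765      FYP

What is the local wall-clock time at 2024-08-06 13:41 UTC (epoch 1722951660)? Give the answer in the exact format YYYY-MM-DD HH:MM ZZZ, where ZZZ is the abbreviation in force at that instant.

2024-08-06 01:56 EVB

Query: 2024-08-06 13:41 UTC
Rule 1/2 (EVB, -11:45): 2024-02-13 08:08 UTC ≤ query < 2024-08-06 14:12 UTC
13·60 + 41 - 705 = 116 min
116 = 0·1440 + 116; 116 = 1·60 + 56 → 01:56, same day
→ 2024-08-06 01:56 EVB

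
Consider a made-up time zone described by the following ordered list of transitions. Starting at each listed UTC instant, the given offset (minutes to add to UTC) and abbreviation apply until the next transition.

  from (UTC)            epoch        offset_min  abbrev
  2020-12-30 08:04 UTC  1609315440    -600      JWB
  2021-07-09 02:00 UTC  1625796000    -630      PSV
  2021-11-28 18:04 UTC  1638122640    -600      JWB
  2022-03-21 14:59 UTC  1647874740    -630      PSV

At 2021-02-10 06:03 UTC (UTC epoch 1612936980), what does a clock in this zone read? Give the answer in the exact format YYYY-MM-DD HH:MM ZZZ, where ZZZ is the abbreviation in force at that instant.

2021-02-09 20:03 JWB

Query: 2021-02-10 06:03 UTC
Rule 1/4 (JWB, -10:00): 2020-12-30 08:04 UTC ≤ query < 2021-07-09 02:00 UTC
6·60 + 3 - 600 = -237 min
-237 = -1·1440 + 1203; 1203 = 20·60 + 3 → 20:03, 2021-02-10 - 1 day = 2021-02-09
→ 2021-02-09 20:03 JWB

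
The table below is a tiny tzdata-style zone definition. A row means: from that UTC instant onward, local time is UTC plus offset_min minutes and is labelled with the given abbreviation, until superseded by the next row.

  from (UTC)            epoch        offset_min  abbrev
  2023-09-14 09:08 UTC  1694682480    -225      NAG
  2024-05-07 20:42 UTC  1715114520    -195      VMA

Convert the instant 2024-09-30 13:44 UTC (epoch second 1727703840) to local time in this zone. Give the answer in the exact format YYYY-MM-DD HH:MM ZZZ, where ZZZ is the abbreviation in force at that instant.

2024-09-30 10:29 VMA

Query: 2024-09-30 13:44 UTC
Rule 2/2 (VMA, -03:15): 2024-05-07 20:42 UTC ≤ query < +∞
13·60 + 44 - 195 = 629 min
629 = 0·1440 + 629; 629 = 10·60 + 29 → 10:29, same day
→ 2024-09-30 10:29 VMA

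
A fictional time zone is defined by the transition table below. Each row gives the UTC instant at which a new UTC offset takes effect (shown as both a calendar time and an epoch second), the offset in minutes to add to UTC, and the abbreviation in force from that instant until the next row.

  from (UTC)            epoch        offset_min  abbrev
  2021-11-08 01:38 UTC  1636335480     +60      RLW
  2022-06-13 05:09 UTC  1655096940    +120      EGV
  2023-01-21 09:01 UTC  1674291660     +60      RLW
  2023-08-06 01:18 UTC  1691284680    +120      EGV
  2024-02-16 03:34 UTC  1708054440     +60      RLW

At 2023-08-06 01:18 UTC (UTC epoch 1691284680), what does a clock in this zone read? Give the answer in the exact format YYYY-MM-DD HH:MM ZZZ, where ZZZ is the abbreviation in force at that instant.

Query: 2023-08-06 01:18 UTC
Rule 4/5 (EGV, +02:00): 2023-08-06 01:18 UTC ≤ query < 2024-02-16 03:34 UTC
1·60 + 18 + 120 = 198 min
198 = 0·1440 + 198; 198 = 3·60 + 18 → 03:18, same day
→ 2023-08-06 03:18 EGV

2023-08-06 03:18 EGV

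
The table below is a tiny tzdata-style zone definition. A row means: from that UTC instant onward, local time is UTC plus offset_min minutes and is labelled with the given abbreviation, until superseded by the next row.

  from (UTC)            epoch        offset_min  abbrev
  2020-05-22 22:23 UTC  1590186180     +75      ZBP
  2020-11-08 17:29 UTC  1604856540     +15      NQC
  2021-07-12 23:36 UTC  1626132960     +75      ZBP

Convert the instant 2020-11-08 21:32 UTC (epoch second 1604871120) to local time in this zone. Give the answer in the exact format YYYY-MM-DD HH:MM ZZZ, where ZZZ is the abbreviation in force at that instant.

2020-11-08 21:47 NQC

Query: 2020-11-08 21:32 UTC
Rule 2/3 (NQC, +00:15): 2020-11-08 17:29 UTC ≤ query < 2021-07-12 23:36 UTC
21·60 + 32 + 15 = 1307 min
1307 = 0·1440 + 1307; 1307 = 21·60 + 47 → 21:47, same day
→ 2020-11-08 21:47 NQC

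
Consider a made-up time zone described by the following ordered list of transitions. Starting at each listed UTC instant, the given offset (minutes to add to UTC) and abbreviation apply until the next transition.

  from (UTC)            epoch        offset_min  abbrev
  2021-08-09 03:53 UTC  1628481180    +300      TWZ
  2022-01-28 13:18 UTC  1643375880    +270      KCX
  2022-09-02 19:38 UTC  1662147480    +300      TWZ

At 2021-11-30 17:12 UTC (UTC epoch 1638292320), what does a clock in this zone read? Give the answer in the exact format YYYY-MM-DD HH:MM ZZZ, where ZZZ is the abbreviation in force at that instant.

Query: 2021-11-30 17:12 UTC
Rule 1/3 (TWZ, +05:00): 2021-08-09 03:53 UTC ≤ query < 2022-01-28 13:18 UTC
17·60 + 12 + 300 = 1332 min
1332 = 0·1440 + 1332; 1332 = 22·60 + 12 → 22:12, same day
→ 2021-11-30 22:12 TWZ

2021-11-30 22:12 TWZ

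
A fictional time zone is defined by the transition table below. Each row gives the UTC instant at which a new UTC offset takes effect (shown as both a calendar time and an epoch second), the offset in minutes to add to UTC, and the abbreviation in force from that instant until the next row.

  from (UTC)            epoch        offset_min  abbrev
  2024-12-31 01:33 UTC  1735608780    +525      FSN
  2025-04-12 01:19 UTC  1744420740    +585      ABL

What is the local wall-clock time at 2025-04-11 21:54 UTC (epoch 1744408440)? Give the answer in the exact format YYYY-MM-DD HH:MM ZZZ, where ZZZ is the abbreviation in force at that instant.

2025-04-12 06:39 FSN

Query: 2025-04-11 21:54 UTC
Rule 1/2 (FSN, +08:45): 2024-12-31 01:33 UTC ≤ query < 2025-04-12 01:19 UTC
21·60 + 54 + 525 = 1839 min
1839 = 1·1440 + 399; 399 = 6·60 + 39 → 06:39, 2025-04-11 + 1 day = 2025-04-12
→ 2025-04-12 06:39 FSN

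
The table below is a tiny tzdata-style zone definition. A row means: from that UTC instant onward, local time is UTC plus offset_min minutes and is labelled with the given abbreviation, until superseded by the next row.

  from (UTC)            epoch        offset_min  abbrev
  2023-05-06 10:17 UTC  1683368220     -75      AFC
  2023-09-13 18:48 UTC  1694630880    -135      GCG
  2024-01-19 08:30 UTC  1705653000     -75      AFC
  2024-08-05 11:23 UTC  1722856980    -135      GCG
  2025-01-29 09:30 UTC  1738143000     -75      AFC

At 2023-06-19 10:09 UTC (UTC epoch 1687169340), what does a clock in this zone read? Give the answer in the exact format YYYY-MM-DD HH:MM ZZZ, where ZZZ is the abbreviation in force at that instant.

Query: 2023-06-19 10:09 UTC
Rule 1/5 (AFC, -01:15): 2023-05-06 10:17 UTC ≤ query < 2023-09-13 18:48 UTC
10·60 + 9 - 75 = 534 min
534 = 0·1440 + 534; 534 = 8·60 + 54 → 08:54, same day
→ 2023-06-19 08:54 AFC

2023-06-19 08:54 AFC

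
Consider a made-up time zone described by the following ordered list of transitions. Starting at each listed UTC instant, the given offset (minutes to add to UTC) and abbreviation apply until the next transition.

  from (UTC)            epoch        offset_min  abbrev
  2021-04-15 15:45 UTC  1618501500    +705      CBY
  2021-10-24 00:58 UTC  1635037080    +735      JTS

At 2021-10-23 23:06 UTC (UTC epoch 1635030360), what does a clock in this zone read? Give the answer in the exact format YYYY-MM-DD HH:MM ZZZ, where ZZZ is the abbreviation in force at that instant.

2021-10-24 10:51 CBY

Query: 2021-10-23 23:06 UTC
Rule 1/2 (CBY, +11:45): 2021-04-15 15:45 UTC ≤ query < 2021-10-24 00:58 UTC
23·60 + 6 + 705 = 2091 min
2091 = 1·1440 + 651; 651 = 10·60 + 51 → 10:51, 2021-10-23 + 1 day = 2021-10-24
→ 2021-10-24 10:51 CBY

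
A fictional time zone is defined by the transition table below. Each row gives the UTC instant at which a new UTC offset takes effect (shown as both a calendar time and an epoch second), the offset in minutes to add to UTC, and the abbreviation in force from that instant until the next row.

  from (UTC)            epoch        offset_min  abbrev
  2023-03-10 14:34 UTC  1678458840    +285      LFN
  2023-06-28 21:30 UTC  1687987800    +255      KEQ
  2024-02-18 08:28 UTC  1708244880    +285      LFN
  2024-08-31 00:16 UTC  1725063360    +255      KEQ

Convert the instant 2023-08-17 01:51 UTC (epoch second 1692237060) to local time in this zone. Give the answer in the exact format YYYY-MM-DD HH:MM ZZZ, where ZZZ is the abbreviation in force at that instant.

Query: 2023-08-17 01:51 UTC
Rule 2/4 (KEQ, +04:15): 2023-06-28 21:30 UTC ≤ query < 2024-02-18 08:28 UTC
1·60 + 51 + 255 = 366 min
366 = 0·1440 + 366; 366 = 6·60 + 6 → 06:06, same day
→ 2023-08-17 06:06 KEQ

2023-08-17 06:06 KEQ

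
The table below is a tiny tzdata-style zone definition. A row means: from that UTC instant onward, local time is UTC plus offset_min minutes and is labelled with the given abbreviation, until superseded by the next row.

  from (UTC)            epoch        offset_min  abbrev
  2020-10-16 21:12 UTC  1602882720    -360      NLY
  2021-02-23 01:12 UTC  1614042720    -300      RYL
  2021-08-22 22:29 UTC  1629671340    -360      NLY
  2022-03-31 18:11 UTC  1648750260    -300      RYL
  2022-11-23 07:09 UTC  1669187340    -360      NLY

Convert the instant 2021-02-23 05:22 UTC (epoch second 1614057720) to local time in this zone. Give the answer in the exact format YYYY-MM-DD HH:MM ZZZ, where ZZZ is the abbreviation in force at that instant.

Query: 2021-02-23 05:22 UTC
Rule 2/5 (RYL, -05:00): 2021-02-23 01:12 UTC ≤ query < 2021-08-22 22:29 UTC
5·60 + 22 - 300 = 22 min
22 = 0·1440 + 22; 22 = 0·60 + 22 → 00:22, same day
→ 2021-02-23 00:22 RYL

2021-02-23 00:22 RYL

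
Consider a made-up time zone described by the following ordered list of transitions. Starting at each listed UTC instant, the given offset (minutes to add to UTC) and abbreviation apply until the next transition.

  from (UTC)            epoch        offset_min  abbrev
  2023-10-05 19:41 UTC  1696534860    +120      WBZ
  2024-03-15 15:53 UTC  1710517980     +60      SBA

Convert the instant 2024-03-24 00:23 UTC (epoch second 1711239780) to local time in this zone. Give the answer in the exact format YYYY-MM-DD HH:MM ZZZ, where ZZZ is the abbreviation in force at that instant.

Query: 2024-03-24 00:23 UTC
Rule 2/2 (SBA, +01:00): 2024-03-15 15:53 UTC ≤ query < +∞
0·60 + 23 + 60 = 83 min
83 = 0·1440 + 83; 83 = 1·60 + 23 → 01:23, same day
→ 2024-03-24 01:23 SBA

2024-03-24 01:23 SBA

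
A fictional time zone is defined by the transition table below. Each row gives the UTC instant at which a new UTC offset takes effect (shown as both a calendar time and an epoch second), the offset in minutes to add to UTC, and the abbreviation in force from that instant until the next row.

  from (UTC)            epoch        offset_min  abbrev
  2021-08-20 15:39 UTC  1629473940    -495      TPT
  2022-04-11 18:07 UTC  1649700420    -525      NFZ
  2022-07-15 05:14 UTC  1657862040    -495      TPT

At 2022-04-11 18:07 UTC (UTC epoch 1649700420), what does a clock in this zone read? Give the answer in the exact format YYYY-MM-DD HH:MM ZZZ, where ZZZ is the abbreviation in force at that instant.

2022-04-11 09:22 NFZ

Query: 2022-04-11 18:07 UTC
Rule 2/3 (NFZ, -08:45): 2022-04-11 18:07 UTC ≤ query < 2022-07-15 05:14 UTC
18·60 + 7 - 525 = 562 min
562 = 0·1440 + 562; 562 = 9·60 + 22 → 09:22, same day
→ 2022-04-11 09:22 NFZ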